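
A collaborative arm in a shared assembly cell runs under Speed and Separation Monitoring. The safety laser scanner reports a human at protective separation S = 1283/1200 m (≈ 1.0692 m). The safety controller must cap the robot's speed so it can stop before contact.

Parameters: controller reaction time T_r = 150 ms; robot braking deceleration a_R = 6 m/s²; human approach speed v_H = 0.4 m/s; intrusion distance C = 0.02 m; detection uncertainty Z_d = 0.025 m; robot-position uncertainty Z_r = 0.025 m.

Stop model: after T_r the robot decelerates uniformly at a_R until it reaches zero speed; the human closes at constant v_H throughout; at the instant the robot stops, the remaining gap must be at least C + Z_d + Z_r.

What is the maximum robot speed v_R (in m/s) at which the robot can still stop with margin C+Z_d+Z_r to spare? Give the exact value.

v_R_max = 23/10 m/s = 2.3000 m/s

at the boundary: (1/12)·v² + (13/60)·v + (-1127/1200) = 0
  disc = (13/60)² − 4·(1/12)·(-1127/1200) = 9/25 ; √disc = 3/5
  v_R = (−(13/60) + 3/5) / (2·(1/12)) = 23/10 m/s
check:
T_s = v_R/a_R = (23/10)/6 = 0.3833 s
robot in T_r: 2.3000·0.1500 = 0.3450 m
braking distance = 2.3000²/(2·6.0000) = 0.4408 m
person approaches 0.4000·(0.1500+0.3833) = 0.2133 m
margins: 0.0200+0.0250+0.0250 = 0.0700 m
sum ≈ 0.3450+0.4408+0.2133+0.0700 ≈ 1.0692 m = S ✓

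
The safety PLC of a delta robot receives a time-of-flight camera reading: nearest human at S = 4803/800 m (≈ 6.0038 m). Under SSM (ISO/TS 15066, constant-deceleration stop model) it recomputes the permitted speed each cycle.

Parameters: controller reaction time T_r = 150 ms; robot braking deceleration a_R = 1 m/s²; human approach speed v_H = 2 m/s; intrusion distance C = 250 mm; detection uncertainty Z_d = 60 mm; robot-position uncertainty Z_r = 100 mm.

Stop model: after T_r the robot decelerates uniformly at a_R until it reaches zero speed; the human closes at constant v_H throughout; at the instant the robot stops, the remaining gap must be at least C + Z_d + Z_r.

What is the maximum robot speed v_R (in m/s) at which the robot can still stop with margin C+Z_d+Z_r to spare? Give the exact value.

v_R_max = 7/4 m/s = 1.7500 m/s

quadratic (1/2)·v² + (43/20)·v + (-847/160) = 0
  disc = (43/20)² − 4·(1/2)·(-847/160) = 1521/100 ; √disc = 39/10
  v_R = (−(43/20) + 39/10) / (2·(1/2)) = 7/4 m/s
check:
T_s = v_R/a_R = (7/4)/1 = 1.7500 s
robot in T_r: 1.7500·0.1500 = 0.2625 m
robot under decel: 1.7500²/(2·1.0000) = 1.5312 m
person approaches 2.0000·(0.1500+1.7500) = 3.8000 m
margins: 0.2500+0.0600+0.1000 = 0.4100 m
sum ≈ 0.2625+1.5312+3.8000+0.4100 ≈ 6.0038 m = S ✓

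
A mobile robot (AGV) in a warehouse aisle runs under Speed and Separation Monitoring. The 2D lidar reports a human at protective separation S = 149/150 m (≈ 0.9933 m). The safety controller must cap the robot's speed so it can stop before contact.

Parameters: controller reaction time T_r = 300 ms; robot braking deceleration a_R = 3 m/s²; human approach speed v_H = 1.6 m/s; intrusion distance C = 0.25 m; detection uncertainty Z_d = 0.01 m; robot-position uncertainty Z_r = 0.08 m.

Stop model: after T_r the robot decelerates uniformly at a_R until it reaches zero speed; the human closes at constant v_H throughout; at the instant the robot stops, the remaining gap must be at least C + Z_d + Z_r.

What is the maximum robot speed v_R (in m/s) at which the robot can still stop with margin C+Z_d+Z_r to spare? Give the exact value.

v_R_max = 1/5 m/s = 0.2000 m/s

at the boundary: (1/6)·v² + (5/6)·v + (-13/75) = 0
  disc = (5/6)² − 4·(1/6)·(-13/75) = 81/100 ; √disc = 9/10
  v_R = (−(5/6) + 9/10) / (2·(1/6)) = 1/5 m/s
check:
stop time T_s = (1/5)/3 = 0.0667 s
robot covers v_R·T_r = 0.2000·0.3000 = 0.0600 m before braking
robot covers 0.2000·0.0667 − ½·3.0000·0.0667² = 0.0067 m while stopping
human over T_r+T_s: 1.6000·(0.3000+0.0667) = 0.5867 m
C+Z_d+Z_r = 0.2500+0.0100+0.0800 = 0.3400 m
sum ≈ 0.0600+0.0067+0.5867+0.3400 ≈ 0.9933 m = S ✓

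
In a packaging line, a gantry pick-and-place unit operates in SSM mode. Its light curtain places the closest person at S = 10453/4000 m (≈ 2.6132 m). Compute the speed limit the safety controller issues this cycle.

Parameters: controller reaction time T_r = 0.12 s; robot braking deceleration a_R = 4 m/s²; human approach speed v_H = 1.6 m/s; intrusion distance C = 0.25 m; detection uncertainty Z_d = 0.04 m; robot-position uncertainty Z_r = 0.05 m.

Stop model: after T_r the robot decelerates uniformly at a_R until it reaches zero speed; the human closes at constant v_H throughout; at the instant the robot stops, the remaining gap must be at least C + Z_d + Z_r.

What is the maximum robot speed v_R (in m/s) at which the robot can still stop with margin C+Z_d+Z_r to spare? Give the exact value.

v_R_max = 5/2 m/s = 2.5000 m/s

quadratic (1/8)·v² + (13/25)·v + (-333/160) = 0
  disc = (13/25)² − 4·(1/8)·(-333/160) = 52441/40000 ; √disc = 229/200
  v_R = (−(13/25) + 229/200) / (2·(1/8)) = 5/2 m/s
check:
stop time T_s = (5/2)/4 = 0.6250 s
robot covers v_R·T_r = 2.5000·0.1200 = 0.3000 m before braking
braking distance = 2.5000²/(2·4.0000) = 0.7812 m
human over T_r+T_s: 1.6000·(0.1200+0.6250) = 1.1920 m
residual clearance needed = 0.2500+0.0400+0.0500 = 0.3400 m
sum ≈ 0.3000+0.7812+1.1920+0.3400 ≈ 2.6132 m = S ✓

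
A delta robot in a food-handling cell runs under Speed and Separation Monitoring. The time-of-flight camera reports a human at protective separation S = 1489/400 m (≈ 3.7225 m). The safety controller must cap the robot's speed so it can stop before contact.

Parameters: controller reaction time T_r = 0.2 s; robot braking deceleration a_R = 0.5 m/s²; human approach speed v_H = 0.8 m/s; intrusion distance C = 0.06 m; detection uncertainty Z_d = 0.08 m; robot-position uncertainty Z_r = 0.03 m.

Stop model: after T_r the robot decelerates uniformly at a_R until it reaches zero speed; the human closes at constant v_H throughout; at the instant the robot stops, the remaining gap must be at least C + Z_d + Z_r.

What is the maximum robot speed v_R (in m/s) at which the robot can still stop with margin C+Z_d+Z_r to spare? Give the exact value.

at the boundary: (1)·v² + (9/5)·v + (-1357/400) = 0
  disc = (9/5)² − 4·(1)·(-1357/400) = 1681/100 ; √disc = 41/10
  v_R = (−(9/5) + 41/10) / (2·(1)) = 23/20 m/s
check:
braking lasts T_s = (23/20)/(1/2) = 2.3000 s
robot in T_r: 1.1500·0.2000 = 0.2300 m
robot covers 1.1500·2.3000 − ½·0.5000·2.3000² = 1.3225 m while stopping
person approaches 0.8000·(0.2000+2.3000) = 2.0000 m
margins: 0.0600+0.0800+0.0300 = 0.1700 m
sum ≈ 0.2300+1.3225+2.0000+0.1700 ≈ 3.7225 m = S ✓

v_R_max = 23/20 m/s = 1.1500 m/s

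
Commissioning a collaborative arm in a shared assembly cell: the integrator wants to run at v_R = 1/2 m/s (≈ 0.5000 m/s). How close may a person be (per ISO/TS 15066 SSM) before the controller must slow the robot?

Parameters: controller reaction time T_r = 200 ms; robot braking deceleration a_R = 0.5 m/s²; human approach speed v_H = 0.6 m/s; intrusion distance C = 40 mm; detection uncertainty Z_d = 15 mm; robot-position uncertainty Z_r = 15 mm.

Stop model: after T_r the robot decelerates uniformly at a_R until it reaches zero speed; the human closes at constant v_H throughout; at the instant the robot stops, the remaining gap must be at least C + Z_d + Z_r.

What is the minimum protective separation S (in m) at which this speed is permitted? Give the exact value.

T_s = v_R/a_R = (1/2)/(1/2) = 1.0000 s
reaction-phase robot travel = 0.5000·0.2000 = 0.1000 m
robot under decel: 0.5000²/(2·0.5000) = 0.2500 m
person approaches 0.6000·(0.2000+1.0000) = 0.7200 m
C+Z_d+Z_r = 0.0400+0.0150+0.0150 = 0.0700 m
S_min ≈ 0.1000+0.2500+0.7200+0.0700  ⇒  S_min = 57/50 m

S_min = 57/50 m = 1.1400 m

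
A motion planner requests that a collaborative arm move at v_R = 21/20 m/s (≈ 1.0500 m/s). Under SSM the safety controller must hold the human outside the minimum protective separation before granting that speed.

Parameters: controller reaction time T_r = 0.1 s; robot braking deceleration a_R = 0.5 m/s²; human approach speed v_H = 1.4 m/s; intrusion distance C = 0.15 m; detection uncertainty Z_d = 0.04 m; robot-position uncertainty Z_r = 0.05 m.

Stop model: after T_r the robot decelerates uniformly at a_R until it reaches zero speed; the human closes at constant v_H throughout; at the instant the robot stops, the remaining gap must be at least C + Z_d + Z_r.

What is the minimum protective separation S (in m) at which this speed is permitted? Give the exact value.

T_s = v_R/a_R = (21/20)/(1/2) = 2.1000 s
robot in T_r: 1.0500·0.1000 = 0.1050 m
robot under decel: 1.0500²/(2·0.5000) = 1.1025 m
person approaches 1.4000·(0.1000+2.1000) = 3.0800 m
margins: 0.1500+0.0400+0.0500 = 0.2400 m
S_min ≈ 0.1050+1.1025+3.0800+0.2400  ⇒  S_min = 1811/400 m

S_min = 1811/400 m = 4.5275 m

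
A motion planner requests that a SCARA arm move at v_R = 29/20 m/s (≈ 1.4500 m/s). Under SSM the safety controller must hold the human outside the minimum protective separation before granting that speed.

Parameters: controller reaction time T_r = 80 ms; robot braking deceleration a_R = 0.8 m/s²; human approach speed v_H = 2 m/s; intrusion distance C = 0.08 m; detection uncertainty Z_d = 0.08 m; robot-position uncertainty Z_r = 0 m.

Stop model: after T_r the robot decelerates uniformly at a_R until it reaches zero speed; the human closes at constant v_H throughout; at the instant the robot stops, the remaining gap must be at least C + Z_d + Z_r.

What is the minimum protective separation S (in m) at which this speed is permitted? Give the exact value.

S_min = 86001/16000 m = 5.3751 m

braking lasts T_s = (29/20)/(4/5) = 1.8125 s
reaction-phase robot travel = 1.4500·0.0800 = 0.1160 m
robot under decel: 1.4500²/(2·0.8000) = 1.3141 m
human closes 2.0000·1.8925 = 3.7850 m
C+Z_d+Z_r = 0.0800+0.0800+0.0000 = 0.1600 m
S_min ≈ 0.1160+1.3141+3.7850+0.1600  ⇒  S_min = 86001/16000 m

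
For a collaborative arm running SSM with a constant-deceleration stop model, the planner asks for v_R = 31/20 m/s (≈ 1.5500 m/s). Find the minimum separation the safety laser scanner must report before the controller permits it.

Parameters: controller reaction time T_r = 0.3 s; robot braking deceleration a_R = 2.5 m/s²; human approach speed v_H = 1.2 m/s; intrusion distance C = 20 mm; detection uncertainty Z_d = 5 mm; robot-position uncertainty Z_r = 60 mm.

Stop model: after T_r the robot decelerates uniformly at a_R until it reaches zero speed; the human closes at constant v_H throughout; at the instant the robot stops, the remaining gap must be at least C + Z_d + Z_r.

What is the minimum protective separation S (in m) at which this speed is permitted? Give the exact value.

braking lasts T_s = (31/20)/(5/2) = 0.6200 s
robot covers v_R·T_r = 1.5500·0.3000 = 0.4650 m before braking
robot under decel: 1.5500²/(2·2.5000) = 0.4805 m
human closes 1.2000·0.9200 = 1.1040 m
residual clearance needed = 0.0200+0.0050+0.0600 = 0.0850 m
S_min ≈ 0.4650+0.4805+1.1040+0.0850  ⇒  S_min = 4269/2000 m

S_min = 4269/2000 m = 2.1345 m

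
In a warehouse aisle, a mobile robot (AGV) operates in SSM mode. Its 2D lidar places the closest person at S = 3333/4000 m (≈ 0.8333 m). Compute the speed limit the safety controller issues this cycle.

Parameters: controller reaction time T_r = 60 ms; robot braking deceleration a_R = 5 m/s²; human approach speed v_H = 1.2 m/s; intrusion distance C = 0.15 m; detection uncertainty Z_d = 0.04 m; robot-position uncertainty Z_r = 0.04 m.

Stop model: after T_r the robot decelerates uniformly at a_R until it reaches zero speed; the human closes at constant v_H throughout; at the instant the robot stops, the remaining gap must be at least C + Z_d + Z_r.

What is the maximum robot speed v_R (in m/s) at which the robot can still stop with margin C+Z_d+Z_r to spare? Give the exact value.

collect terms ⇒ (1/10)·v_R² + (3/10)·v_R + (-17/32) = 0
  disc = (3/10)² − 4·(1/10)·(-17/32) = 121/400 ; √disc = 11/20
  v_R = (−(3/10) + 11/20) / (2·(1/10)) = 5/4 m/s
check:
braking lasts T_s = (5/4)/5 = 0.2500 s
robot covers v_R·T_r = 1.2500·0.0600 = 0.0750 m before braking
braking distance = 1.2500²/(2·5.0000) = 0.1562 m
human closes 1.2000·0.3100 = 0.3720 m
margins: 0.1500+0.0400+0.0400 = 0.2300 m
sum ≈ 0.0750+0.1562+0.3720+0.2300 ≈ 0.8333 m = S ✓

v_R_max = 5/4 m/s = 1.2500 m/s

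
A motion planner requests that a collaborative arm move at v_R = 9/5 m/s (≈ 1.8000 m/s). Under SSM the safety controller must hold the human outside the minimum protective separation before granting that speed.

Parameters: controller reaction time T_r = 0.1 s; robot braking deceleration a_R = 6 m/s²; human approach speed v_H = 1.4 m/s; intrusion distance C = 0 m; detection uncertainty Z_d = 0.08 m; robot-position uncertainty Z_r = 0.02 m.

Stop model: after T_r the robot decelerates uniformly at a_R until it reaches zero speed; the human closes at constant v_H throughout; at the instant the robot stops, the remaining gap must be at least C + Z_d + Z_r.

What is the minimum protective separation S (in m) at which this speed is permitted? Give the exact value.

S_min = 111/100 m = 1.1100 m

T_s = v_R/a_R = (9/5)/6 = 0.3000 s
robot in T_r: 1.8000·0.1000 = 0.1800 m
robot covers 1.8000·0.3000 − ½·6.0000·0.3000² = 0.2700 m while stopping
human over T_r+T_s: 1.4000·(0.1000+0.3000) = 0.5600 m
C+Z_d+Z_r = 0.0000+0.0800+0.0200 = 0.1000 m
S_min ≈ 0.1800+0.2700+0.5600+0.1000  ⇒  S_min = 111/100 m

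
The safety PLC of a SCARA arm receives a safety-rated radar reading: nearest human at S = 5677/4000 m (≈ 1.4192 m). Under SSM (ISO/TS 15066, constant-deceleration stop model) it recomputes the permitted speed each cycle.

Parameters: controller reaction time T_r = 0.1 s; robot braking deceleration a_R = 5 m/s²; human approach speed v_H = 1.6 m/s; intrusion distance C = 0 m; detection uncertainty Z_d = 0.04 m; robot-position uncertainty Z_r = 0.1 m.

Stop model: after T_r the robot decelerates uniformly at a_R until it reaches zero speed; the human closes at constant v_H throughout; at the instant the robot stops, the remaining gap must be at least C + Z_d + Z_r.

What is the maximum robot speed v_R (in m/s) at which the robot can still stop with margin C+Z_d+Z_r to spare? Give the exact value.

v_R_max = 37/20 m/s = 1.8500 m/s

collect terms ⇒ (1/10)·v_R² + (21/50)·v_R + (-4477/4000) = 0
  disc = (21/50)² − 4·(1/10)·(-4477/4000) = 6241/10000 ; √disc = 79/100
  v_R = (−(21/50) + 79/100) / (2·(1/10)) = 37/20 m/s
check:
braking lasts T_s = (37/20)/5 = 0.3700 s
robot covers v_R·T_r = 1.8500·0.1000 = 0.1850 m before braking
braking distance = 1.8500²/(2·5.0000) = 0.3422 m
human closes 1.6000·0.4700 = 0.7520 m
C+Z_d+Z_r = 0.0000+0.0400+0.1000 = 0.1400 m
sum ≈ 0.1850+0.3422+0.7520+0.1400 ≈ 1.4192 m = S ✓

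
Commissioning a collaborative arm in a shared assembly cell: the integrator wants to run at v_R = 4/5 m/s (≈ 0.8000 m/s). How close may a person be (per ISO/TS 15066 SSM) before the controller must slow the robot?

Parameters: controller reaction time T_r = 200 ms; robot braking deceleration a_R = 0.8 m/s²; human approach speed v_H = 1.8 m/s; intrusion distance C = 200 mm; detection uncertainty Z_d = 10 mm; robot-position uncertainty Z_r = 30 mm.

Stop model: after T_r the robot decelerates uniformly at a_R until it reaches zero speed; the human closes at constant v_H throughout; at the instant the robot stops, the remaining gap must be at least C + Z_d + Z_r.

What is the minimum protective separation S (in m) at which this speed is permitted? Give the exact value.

S_min = 74/25 m = 2.9600 m

braking lasts T_s = (4/5)/(4/5) = 1.0000 s
reaction-phase robot travel = 0.8000·0.2000 = 0.1600 m
robot under decel: 0.8000²/(2·0.8000) = 0.4000 m
human closes 1.8000·1.2000 = 2.1600 m
residual clearance needed = 0.2000+0.0100+0.0300 = 0.2400 m
S_min ≈ 0.1600+0.4000+2.1600+0.2400  ⇒  S_min = 74/25 m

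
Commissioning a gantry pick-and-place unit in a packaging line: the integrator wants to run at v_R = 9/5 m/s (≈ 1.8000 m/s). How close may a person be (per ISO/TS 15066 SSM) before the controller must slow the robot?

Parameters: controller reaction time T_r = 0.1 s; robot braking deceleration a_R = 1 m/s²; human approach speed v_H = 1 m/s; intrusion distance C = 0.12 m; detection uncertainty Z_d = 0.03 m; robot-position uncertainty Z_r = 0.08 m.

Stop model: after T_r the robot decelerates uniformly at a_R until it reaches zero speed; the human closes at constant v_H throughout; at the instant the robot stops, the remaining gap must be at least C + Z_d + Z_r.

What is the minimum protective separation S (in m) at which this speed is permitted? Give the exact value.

T_s = v_R/a_R = (9/5)/1 = 1.8000 s
robot in T_r: 1.8000·0.1000 = 0.1800 m
robot under decel: 1.8000²/(2·1.0000) = 1.6200 m
person approaches 1.0000·(0.1000+1.8000) = 1.9000 m
residual clearance needed = 0.1200+0.0300+0.0800 = 0.2300 m
S_min ≈ 0.1800+1.6200+1.9000+0.2300  ⇒  S_min = 393/100 m

S_min = 393/100 m = 3.9300 m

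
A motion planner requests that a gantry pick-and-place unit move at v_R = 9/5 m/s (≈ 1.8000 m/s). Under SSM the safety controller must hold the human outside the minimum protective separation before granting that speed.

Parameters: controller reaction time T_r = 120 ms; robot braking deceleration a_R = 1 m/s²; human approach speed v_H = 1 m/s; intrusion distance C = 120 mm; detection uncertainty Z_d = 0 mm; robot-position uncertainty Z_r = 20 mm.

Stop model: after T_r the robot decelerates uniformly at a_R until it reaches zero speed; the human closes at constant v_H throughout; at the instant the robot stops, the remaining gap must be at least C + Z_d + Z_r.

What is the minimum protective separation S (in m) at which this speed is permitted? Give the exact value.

braking lasts T_s = (9/5)/1 = 1.8000 s
robot in T_r: 1.8000·0.1200 = 0.2160 m
robot under decel: 1.8000²/(2·1.0000) = 1.6200 m
person approaches 1.0000·(0.1200+1.8000) = 1.9200 m
margins: 0.1200+0.0000+0.0200 = 0.1400 m
S_min ≈ 0.2160+1.6200+1.9200+0.1400  ⇒  S_min = 487/125 m

S_min = 487/125 m = 3.8960 m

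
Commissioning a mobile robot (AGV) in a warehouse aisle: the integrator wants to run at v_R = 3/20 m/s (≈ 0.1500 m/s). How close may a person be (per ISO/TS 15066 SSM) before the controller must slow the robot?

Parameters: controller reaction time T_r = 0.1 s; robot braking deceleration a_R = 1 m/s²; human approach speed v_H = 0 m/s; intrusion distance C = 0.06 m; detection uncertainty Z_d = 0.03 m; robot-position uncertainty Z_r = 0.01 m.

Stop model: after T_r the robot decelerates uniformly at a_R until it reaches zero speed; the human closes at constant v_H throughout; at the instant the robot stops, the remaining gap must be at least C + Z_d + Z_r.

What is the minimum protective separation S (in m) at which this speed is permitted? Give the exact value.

braking lasts T_s = (3/20)/1 = 0.1500 s
robot in T_r: 0.1500·0.1000 = 0.0150 m
robot under decel: 0.1500²/(2·1.0000) = 0.0112 m
human over T_r+T_s: 0.0000·(0.1000+0.1500) = 0.0000 m
residual clearance needed = 0.0600+0.0300+0.0100 = 0.1000 m
S_min ≈ 0.0150+0.0112+0.0000+0.1000  ⇒  S_min = 101/800 m

S_min = 101/800 m = 0.1263 m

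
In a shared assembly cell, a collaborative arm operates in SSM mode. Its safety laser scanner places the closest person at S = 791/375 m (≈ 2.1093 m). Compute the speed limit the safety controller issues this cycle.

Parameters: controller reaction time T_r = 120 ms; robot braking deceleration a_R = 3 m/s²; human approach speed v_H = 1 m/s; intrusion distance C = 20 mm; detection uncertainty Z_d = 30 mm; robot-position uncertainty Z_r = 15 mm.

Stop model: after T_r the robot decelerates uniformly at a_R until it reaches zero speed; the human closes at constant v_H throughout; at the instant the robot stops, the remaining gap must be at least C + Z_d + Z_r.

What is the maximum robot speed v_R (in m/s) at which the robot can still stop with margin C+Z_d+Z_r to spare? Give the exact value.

at the boundary: (1/6)·v² + (34/75)·v + (-5773/3000) = 0
  disc = (34/75)² − 4·(1/6)·(-5773/3000) = 3721/2500 ; √disc = 61/50
  v_R = (−(34/75) + 61/50) / (2·(1/6)) = 23/10 m/s
check:
stop time T_s = (23/10)/3 = 0.7667 s
robot covers v_R·T_r = 2.3000·0.1200 = 0.2760 m before braking
braking distance = 2.3000²/(2·3.0000) = 0.8817 m
human over T_r+T_s: 1.0000·(0.1200+0.7667) = 0.8867 m
residual clearance needed = 0.0200+0.0300+0.0150 = 0.0650 m
sum ≈ 0.2760+0.8817+0.8867+0.0650 ≈ 2.1093 m = S ✓

v_R_max = 23/10 m/s = 2.3000 m/s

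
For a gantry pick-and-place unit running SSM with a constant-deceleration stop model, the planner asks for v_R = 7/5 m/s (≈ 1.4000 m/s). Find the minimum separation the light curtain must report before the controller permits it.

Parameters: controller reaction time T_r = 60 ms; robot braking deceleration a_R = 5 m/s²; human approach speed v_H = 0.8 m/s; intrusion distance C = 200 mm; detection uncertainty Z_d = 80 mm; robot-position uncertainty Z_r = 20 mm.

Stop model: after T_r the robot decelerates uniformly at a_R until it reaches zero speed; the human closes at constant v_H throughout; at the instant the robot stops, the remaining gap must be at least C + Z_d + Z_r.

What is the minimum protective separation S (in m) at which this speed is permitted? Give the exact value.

S_min = 213/250 m = 0.8520 m

stop time T_s = (7/5)/5 = 0.2800 s
reaction-phase robot travel = 1.4000·0.0600 = 0.0840 m
robot under decel: 1.4000²/(2·5.0000) = 0.1960 m
human closes 0.8000·0.3400 = 0.2720 m
residual clearance needed = 0.2000+0.0800+0.0200 = 0.3000 m
S_min ≈ 0.0840+0.1960+0.2720+0.3000  ⇒  S_min = 213/250 m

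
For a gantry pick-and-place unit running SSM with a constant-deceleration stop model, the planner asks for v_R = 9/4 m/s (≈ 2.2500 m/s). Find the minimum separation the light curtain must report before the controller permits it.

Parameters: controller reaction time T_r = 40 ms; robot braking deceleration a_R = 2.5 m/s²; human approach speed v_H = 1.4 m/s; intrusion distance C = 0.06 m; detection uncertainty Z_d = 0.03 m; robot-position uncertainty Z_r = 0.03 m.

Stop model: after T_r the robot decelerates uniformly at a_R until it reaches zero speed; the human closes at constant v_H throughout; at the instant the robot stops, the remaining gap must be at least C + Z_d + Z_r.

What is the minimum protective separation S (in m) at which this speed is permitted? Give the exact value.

T_s = v_R/a_R = (9/4)/(5/2) = 0.9000 s
reaction-phase robot travel = 2.2500·0.0400 = 0.0900 m
braking distance = 2.2500²/(2·2.5000) = 1.0125 m
person approaches 1.4000·(0.0400+0.9000) = 1.3160 m
C+Z_d+Z_r = 0.0600+0.0300+0.0300 = 0.1200 m
S_min ≈ 0.0900+1.0125+1.3160+0.1200  ⇒  S_min = 5077/2000 m

S_min = 5077/2000 m = 2.5385 m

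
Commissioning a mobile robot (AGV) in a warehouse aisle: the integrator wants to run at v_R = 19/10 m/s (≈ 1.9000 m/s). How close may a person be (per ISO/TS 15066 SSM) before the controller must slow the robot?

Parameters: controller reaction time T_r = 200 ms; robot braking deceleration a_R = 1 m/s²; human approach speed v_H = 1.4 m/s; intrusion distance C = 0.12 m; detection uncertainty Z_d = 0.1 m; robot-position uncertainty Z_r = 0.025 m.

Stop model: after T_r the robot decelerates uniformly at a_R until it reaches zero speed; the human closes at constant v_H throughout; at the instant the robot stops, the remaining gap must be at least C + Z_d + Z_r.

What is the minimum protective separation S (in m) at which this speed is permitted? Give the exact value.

stop time T_s = (19/10)/1 = 1.9000 s
robot covers v_R·T_r = 1.9000·0.2000 = 0.3800 m before braking
braking distance = 1.9000²/(2·1.0000) = 1.8050 m
human over T_r+T_s: 1.4000·(0.2000+1.9000) = 2.9400 m
C+Z_d+Z_r = 0.1200+0.1000+0.0250 = 0.2450 m
S_min ≈ 0.3800+1.8050+2.9400+0.2450  ⇒  S_min = 537/100 m

S_min = 537/100 m = 5.3700 m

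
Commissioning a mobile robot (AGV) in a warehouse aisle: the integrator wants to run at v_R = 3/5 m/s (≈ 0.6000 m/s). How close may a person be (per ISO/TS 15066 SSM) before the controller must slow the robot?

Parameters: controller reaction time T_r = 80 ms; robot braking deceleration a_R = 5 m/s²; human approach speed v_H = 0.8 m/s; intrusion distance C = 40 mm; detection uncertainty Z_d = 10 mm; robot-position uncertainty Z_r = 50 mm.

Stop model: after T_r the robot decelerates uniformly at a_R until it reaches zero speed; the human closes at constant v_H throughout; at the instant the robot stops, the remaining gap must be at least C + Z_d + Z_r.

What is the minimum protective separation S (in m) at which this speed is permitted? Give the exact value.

T_s = v_R/a_R = (3/5)/5 = 0.1200 s
reaction-phase robot travel = 0.6000·0.0800 = 0.0480 m
robot under decel: 0.6000²/(2·5.0000) = 0.0360 m
person approaches 0.8000·(0.0800+0.1200) = 0.1600 m
residual clearance needed = 0.0400+0.0100+0.0500 = 0.1000 m
S_min ≈ 0.0480+0.0360+0.1600+0.1000  ⇒  S_min = 43/125 m

S_min = 43/125 m = 0.3440 m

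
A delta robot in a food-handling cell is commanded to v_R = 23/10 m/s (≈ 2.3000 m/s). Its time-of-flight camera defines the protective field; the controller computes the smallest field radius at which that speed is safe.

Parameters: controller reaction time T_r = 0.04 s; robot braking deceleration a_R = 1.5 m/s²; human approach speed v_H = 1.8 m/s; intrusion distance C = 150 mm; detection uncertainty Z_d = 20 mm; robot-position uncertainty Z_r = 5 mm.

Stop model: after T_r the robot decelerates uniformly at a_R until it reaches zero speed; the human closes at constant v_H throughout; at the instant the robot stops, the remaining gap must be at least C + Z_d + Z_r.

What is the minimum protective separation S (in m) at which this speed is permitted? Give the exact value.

T_s = v_R/a_R = (23/10)/(3/2) = 1.5333 s
reaction-phase robot travel = 2.3000·0.0400 = 0.0920 m
braking distance = 2.3000²/(2·1.5000) = 1.7633 m
person approaches 1.8000·(0.0400+1.5333) = 2.8320 m
margins: 0.1500+0.0200+0.0050 = 0.1750 m
S_min ≈ 0.0920+1.7633+2.8320+0.1750  ⇒  S_min = 14587/3000 m

S_min = 14587/3000 m = 4.8623 m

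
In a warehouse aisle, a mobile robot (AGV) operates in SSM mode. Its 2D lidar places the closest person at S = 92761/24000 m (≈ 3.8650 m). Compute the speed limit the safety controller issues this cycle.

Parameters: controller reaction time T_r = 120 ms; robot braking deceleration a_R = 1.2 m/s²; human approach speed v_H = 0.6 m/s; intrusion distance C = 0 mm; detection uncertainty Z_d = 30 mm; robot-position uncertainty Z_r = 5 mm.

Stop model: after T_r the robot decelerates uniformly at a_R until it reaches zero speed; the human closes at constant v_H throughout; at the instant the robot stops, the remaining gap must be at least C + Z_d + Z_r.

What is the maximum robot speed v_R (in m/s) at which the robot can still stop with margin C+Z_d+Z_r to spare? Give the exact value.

v_R_max = 47/20 m/s = 2.3500 m/s

collect terms ⇒ (5/12)·v_R² + (31/50)·v_R + (-90193/24000) = 0
  disc = (31/50)² − 4·(5/12)·(-90193/24000) = 2393209/360000 ; √disc = 1547/600
  v_R = (−(31/50) + 1547/600) / (2·(5/12)) = 47/20 m/s
check:
T_s = v_R/a_R = (47/20)/(6/5) = 1.9583 s
robot covers v_R·T_r = 2.3500·0.1200 = 0.2820 m before braking
braking distance = 2.3500²/(2·1.2000) = 2.3010 m
person approaches 0.6000·(0.1200+1.9583) = 1.2470 m
C+Z_d+Z_r = 0.0000+0.0300+0.0050 = 0.0350 m
sum ≈ 0.2820+2.3010+1.2470+0.0350 ≈ 3.8650 m = S ✓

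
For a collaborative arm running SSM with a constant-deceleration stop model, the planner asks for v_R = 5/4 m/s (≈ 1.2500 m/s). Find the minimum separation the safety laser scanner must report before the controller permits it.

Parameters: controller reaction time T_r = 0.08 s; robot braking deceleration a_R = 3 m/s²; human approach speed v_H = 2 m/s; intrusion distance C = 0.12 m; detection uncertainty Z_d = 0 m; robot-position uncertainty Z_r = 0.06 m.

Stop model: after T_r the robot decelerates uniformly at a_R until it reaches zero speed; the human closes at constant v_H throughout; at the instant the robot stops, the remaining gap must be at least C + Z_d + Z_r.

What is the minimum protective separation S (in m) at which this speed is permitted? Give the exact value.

S_min = 1227/800 m = 1.5337 m

T_s = v_R/a_R = (5/4)/3 = 0.4167 s
reaction-phase robot travel = 1.2500·0.0800 = 0.1000 m
robot under decel: 1.2500²/(2·3.0000) = 0.2604 m
human closes 2.0000·0.4967 = 0.9933 m
residual clearance needed = 0.1200+0.0000+0.0600 = 0.1800 m
S_min ≈ 0.1000+0.2604+0.9933+0.1800  ⇒  S_min = 1227/800 m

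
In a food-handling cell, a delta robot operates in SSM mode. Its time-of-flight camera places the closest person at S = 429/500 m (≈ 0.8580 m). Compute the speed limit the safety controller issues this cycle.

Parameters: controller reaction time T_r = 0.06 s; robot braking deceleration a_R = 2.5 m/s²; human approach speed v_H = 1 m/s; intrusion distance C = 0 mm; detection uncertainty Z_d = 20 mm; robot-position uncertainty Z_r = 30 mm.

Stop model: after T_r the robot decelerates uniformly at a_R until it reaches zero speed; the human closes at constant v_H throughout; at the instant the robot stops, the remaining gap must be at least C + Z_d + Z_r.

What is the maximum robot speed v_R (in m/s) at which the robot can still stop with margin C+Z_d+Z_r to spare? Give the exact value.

at the boundary: (1/5)·v² + (23/50)·v + (-187/250) = 0
  disc = (23/50)² − 4·(1/5)·(-187/250) = 81/100 ; √disc = 9/10
  v_R = (−(23/50) + 9/10) / (2·(1/5)) = 11/10 m/s
check:
T_s = v_R/a_R = (11/10)/(5/2) = 0.4400 s
robot in T_r: 1.1000·0.0600 = 0.0660 m
robot under decel: 1.1000²/(2·2.5000) = 0.2420 m
human over T_r+T_s: 1.0000·(0.0600+0.4400) = 0.5000 m
margins: 0.0000+0.0200+0.0300 = 0.0500 m
sum ≈ 0.0660+0.2420+0.5000+0.0500 ≈ 0.8580 m = S ✓

v_R_max = 11/10 m/s = 1.1000 m/s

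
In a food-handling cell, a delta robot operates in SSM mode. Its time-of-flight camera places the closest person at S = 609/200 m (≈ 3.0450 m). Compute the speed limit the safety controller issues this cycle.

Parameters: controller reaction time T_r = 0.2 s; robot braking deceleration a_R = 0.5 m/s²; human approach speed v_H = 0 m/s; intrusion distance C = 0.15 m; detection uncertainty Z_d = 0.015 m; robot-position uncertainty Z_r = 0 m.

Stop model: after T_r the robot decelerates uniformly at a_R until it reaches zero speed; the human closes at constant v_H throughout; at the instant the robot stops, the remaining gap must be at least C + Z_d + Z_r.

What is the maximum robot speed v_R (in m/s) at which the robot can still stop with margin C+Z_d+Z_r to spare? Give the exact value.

quadratic (1)·v² + (1/5)·v + (-72/25) = 0
  disc = (1/5)² − 4·(1)·(-72/25) = 289/25 ; √disc = 17/5
  v_R = (−(1/5) + 17/5) / (2·(1)) = 8/5 m/s
check:
T_s = v_R/a_R = (8/5)/(1/2) = 3.2000 s
reaction-phase robot travel = 1.6000·0.2000 = 0.3200 m
braking distance = 1.6000²/(2·0.5000) = 2.5600 m
human over T_r+T_s: 0.0000·(0.2000+3.2000) = 0.0000 m
C+Z_d+Z_r = 0.1500+0.0150+0.0000 = 0.1650 m
sum ≈ 0.3200+2.5600+0.0000+0.1650 ≈ 3.0450 m = S ✓

v_R_max = 8/5 m/s = 1.6000 m/s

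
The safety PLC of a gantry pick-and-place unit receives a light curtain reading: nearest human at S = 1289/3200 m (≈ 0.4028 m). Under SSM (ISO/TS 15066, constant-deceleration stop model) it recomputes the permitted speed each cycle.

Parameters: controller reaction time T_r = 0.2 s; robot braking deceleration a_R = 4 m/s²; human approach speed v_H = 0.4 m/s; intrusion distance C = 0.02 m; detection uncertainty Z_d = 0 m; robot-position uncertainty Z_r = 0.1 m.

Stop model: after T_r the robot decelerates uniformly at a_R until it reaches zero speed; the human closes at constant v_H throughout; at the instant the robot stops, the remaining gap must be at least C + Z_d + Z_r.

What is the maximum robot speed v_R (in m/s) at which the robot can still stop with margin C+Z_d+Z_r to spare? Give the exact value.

v_R_max = 11/20 m/s = 0.5500 m/s

quadratic (1/8)·v² + (3/10)·v + (-649/3200) = 0
  disc = (3/10)² − 4·(1/8)·(-649/3200) = 49/256 ; √disc = 7/16
  v_R = (−(3/10) + 7/16) / (2·(1/8)) = 11/20 m/s
check:
braking lasts T_s = (11/20)/4 = 0.1375 s
robot covers v_R·T_r = 0.5500·0.2000 = 0.1100 m before braking
braking distance = 0.5500²/(2·4.0000) = 0.0378 m
human closes 0.4000·0.3375 = 0.1350 m
margins: 0.0200+0.0000+0.1000 = 0.1200 m
sum ≈ 0.1100+0.0378+0.1350+0.1200 ≈ 0.4028 m = S ✓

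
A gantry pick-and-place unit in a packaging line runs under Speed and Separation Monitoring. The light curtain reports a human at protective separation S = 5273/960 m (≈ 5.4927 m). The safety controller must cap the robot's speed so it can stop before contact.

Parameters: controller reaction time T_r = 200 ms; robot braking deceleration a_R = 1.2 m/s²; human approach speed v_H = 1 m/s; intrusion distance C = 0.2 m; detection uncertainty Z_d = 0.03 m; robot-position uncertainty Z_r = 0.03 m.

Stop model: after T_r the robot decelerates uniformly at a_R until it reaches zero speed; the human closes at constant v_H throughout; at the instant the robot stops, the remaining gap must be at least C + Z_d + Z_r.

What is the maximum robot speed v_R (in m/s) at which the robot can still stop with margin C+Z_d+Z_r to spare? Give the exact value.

v_R_max = 49/20 m/s = 2.4500 m/s

quadratic (5/12)·v² + (31/30)·v + (-24157/4800) = 0
  disc = (31/30)² − 4·(5/12)·(-24157/4800) = 15129/1600 ; √disc = 123/40
  v_R = (−(31/30) + 123/40) / (2·(5/12)) = 49/20 m/s
check:
stop time T_s = (49/20)/(6/5) = 2.0417 s
robot covers v_R·T_r = 2.4500·0.2000 = 0.4900 m before braking
robot covers 2.4500·2.0417 − ½·1.2000·2.0417² = 2.5010 m while stopping
human closes 1.0000·2.2417 = 2.2417 m
C+Z_d+Z_r = 0.2000+0.0300+0.0300 = 0.2600 m
sum ≈ 0.4900+2.5010+2.2417+0.2600 ≈ 5.4927 m = S ✓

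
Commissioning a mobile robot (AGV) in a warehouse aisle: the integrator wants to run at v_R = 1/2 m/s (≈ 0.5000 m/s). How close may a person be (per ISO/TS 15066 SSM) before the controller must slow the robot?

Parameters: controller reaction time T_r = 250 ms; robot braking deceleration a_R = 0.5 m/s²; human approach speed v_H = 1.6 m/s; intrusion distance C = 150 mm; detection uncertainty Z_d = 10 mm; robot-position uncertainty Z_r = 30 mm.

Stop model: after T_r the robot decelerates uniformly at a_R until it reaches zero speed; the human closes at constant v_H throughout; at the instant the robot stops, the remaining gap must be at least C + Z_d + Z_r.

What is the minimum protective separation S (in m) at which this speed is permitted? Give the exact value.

S_min = 513/200 m = 2.5650 m

stop time T_s = (1/2)/(1/2) = 1.0000 s
reaction-phase robot travel = 0.5000·0.2500 = 0.1250 m
robot under decel: 0.5000²/(2·0.5000) = 0.2500 m
person approaches 1.6000·(0.2500+1.0000) = 2.0000 m
margins: 0.1500+0.0100+0.0300 = 0.1900 m
S_min ≈ 0.1250+0.2500+2.0000+0.1900  ⇒  S_min = 513/200 m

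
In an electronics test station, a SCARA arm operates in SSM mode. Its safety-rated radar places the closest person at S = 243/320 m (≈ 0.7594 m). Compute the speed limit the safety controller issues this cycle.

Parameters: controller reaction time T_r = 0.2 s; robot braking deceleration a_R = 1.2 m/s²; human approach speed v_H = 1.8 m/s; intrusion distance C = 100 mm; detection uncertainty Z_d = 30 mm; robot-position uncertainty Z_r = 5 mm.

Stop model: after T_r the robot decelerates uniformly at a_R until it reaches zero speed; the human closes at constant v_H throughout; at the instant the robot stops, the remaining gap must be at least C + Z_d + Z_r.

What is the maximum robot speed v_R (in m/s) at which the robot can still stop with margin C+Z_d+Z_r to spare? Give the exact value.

at the boundary: (5/12)·v² + (17/10)·v + (-423/1600) = 0
  disc = (17/10)² − 4·(5/12)·(-423/1600) = 5329/1600 ; √disc = 73/40
  v_R = (−(17/10) + 73/40) / (2·(5/12)) = 3/20 m/s
check:
braking lasts T_s = (3/20)/(6/5) = 0.1250 s
robot in T_r: 0.1500·0.2000 = 0.0300 m
robot under decel: 0.1500²/(2·1.2000) = 0.0094 m
human over T_r+T_s: 1.8000·(0.2000+0.1250) = 0.5850 m
margins: 0.1000+0.0300+0.0050 = 0.1350 m
sum ≈ 0.0300+0.0094+0.5850+0.1350 ≈ 0.7594 m = S ✓

v_R_max = 3/20 m/s = 0.1500 m/s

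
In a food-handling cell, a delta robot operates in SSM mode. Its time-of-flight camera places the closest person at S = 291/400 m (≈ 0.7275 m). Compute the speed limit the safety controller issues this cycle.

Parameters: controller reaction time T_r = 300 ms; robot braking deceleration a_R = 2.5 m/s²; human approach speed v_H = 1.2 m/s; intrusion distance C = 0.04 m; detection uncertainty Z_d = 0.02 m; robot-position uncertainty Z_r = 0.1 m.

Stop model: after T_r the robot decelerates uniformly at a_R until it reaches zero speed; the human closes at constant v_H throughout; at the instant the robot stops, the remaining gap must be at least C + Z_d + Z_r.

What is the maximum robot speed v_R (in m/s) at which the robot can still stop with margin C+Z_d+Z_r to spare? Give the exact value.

quadratic (1/5)·v² + (39/50)·v + (-83/400) = 0
  disc = (39/50)² − 4·(1/5)·(-83/400) = 484/625 ; √disc = 22/25
  v_R = (−(39/50) + 22/25) / (2·(1/5)) = 1/4 m/s
check:
stop time T_s = (1/4)/(5/2) = 0.1000 s
reaction-phase robot travel = 0.2500·0.3000 = 0.0750 m
robot covers 0.2500·0.1000 − ½·2.5000·0.1000² = 0.0125 m while stopping
human over T_r+T_s: 1.2000·(0.3000+0.1000) = 0.4800 m
residual clearance needed = 0.0400+0.0200+0.1000 = 0.1600 m
sum ≈ 0.0750+0.0125+0.4800+0.1600 ≈ 0.7275 m = S ✓

v_R_max = 1/4 m/s = 0.2500 m/s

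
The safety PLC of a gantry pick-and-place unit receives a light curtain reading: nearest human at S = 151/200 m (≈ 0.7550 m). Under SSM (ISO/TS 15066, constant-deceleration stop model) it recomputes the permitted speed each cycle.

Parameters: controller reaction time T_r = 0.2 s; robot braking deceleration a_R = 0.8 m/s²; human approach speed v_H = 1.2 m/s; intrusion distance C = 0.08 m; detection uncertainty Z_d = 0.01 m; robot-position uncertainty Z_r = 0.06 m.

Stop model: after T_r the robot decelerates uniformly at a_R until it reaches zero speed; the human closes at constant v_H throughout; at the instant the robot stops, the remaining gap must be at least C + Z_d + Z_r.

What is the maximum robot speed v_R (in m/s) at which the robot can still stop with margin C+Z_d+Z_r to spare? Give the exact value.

v_R_max = 1/5 m/s = 0.2000 m/s

quadratic (5/8)·v² + (17/10)·v + (-73/200) = 0
  disc = (17/10)² − 4·(5/8)·(-73/200) = 1521/400 ; √disc = 39/20
  v_R = (−(17/10) + 39/20) / (2·(5/8)) = 1/5 m/s
check:
braking lasts T_s = (1/5)/(4/5) = 0.2500 s
robot covers v_R·T_r = 0.2000·0.2000 = 0.0400 m before braking
braking distance = 0.2000²/(2·0.8000) = 0.0250 m
human closes 1.2000·0.4500 = 0.5400 m
residual clearance needed = 0.0800+0.0100+0.0600 = 0.1500 m
sum ≈ 0.0400+0.0250+0.5400+0.1500 ≈ 0.7550 m = S ✓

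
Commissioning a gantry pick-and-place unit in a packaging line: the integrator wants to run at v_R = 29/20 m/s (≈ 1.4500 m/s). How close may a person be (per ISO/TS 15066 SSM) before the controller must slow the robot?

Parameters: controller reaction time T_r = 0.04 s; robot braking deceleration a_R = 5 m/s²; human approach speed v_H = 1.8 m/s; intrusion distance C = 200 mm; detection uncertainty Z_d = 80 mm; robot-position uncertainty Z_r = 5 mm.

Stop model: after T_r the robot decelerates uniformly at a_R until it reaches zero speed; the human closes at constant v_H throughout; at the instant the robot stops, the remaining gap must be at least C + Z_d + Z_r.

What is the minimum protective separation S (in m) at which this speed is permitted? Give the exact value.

S_min = 4589/4000 m = 1.1473 m

braking lasts T_s = (29/20)/5 = 0.2900 s
robot covers v_R·T_r = 1.4500·0.0400 = 0.0580 m before braking
braking distance = 1.4500²/(2·5.0000) = 0.2102 m
person approaches 1.8000·(0.0400+0.2900) = 0.5940 m
margins: 0.2000+0.0800+0.0050 = 0.2850 m
S_min ≈ 0.0580+0.2102+0.5940+0.2850  ⇒  S_min = 4589/4000 m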